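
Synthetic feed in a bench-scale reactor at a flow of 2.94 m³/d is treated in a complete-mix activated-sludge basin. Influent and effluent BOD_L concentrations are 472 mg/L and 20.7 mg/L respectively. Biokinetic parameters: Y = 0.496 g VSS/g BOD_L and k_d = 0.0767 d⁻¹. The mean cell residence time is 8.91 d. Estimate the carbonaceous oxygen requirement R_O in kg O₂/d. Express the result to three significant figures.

The observed yield is Y_obs = Y/(1 + k_d·θ_c) = 0.496 / (1 + 0.0767 × 8.91) = 0.496 / 1.683 = 0.2946 g VSS per g BOD_L removed.
Substrate removed = Q·(S₀ − S) = 2.94 m³/d × (472 − 20.7) g/m³ = 1.33×10^3 g/d = 1.327 kg/d.
Biomass synthesised: P_X = Y_obs × 1.327 = 0.3909 kg VSS/d.
R_O = Q·ΔS − 1.42 P_X = 1.327 − 0.5551 = 0.7717 kg O₂/d.

R_O ≈ 0.772 kg O₂/d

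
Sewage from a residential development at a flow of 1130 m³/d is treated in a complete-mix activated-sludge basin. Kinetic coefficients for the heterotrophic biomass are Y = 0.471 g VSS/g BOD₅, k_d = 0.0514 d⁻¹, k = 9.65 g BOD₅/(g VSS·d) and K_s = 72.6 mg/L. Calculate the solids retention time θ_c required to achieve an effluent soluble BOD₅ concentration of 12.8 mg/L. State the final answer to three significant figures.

θ_c ≈ 1.59 d

At the target effluent, Y k S/(K_s+S) = 0.471×9.65×12.8/85.40 = 0.6812 d⁻¹.
θ_c = 1/(μ − k_d) = 1/(0.6812 − 0.0514) = 1/0.6298 = 1.588 d.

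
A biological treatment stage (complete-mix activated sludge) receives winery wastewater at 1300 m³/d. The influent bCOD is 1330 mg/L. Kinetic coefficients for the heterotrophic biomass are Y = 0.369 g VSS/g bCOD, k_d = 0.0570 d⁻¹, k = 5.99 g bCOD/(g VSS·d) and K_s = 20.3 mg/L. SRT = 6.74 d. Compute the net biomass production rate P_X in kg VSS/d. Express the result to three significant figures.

From the Monod/SRT balance for a CMAS, S = K_s·(1+k_d θ_c)/[θ_c·(Y k − k_d) − 1] = 20.3 × (1 + 0.0570 × 6.74) / [6.74 × (0.369 × 5.99 − 0.0570) − 1] = 28.10 / 13.51 = 2.079 mg/L.
Correct the yield for decay: Y_obs = Y/(1 + k_d θ_c) = 0.369 / (1 + 0.0570 × 6.74) = 0.369 / 1.384 = 0.2666.
Mass of bCOD removed per day: Q(S₀ − S) = 1300 × 1328 g/m³ = 1726 kg/d.
Net biomass production P_X = Y_obs × Q·(S₀ − S) = 0.2666 × 1726 = 460.2 kg VSS/d.

P_X ≈ 460 kg VSS/d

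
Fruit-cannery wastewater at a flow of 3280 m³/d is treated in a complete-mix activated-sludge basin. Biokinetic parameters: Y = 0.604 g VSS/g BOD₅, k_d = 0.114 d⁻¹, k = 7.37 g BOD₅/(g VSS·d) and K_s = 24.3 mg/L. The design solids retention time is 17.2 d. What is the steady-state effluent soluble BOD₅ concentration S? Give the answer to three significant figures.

S ≈ 0.977 mg/L

From the Monod/SRT balance for a CMAS, S = K_s·(1+k_d θ_c)/[θ_c·(Y k − k_d) − 1] = 24.3 × (1 + 0.114 × 17.2) / [17.2 × (0.604 × 7.37 − 0.114) − 1] = 71.95 / 73.60 = 0.9775 mg/L.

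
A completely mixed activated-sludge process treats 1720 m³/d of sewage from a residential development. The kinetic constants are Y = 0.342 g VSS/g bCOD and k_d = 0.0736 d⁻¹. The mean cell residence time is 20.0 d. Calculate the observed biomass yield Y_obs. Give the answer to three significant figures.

Correct the yield for decay: Y_obs = Y/(1 + k_d θ_c) = 0.342 / (1 + 0.0736 × 20.0) = 0.342 / 2.472 = 0.1383.

Y_obs ≈ 0.138 g VSS/g bCOD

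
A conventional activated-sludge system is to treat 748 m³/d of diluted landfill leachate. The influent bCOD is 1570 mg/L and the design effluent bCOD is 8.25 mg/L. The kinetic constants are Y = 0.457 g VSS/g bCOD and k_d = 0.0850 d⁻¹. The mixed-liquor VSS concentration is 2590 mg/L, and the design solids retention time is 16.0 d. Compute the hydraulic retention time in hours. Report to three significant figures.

τ ≈ 44.8 h

Steady-state biomass mass balance: V·X·(1 + k_d·θ_c) = Y·Q·(S₀ − S)·θ_c, so V = 0.457 × 748 × (1570 − 8.25) × 16.0 / [2590 × (1 + 0.0850 × 16.0)] = 8.54×10^6 / 6112 = 1397 m³.
Hydraulic retention time τ = V/Q = 1397 / 748 = 1.868 d = 44.84 h.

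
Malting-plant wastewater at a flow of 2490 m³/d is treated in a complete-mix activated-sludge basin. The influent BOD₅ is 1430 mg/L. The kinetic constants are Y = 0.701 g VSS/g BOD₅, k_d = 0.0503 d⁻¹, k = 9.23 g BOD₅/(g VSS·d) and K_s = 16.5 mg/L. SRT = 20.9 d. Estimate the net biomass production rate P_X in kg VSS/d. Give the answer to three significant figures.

P_X ≈ 1220 kg VSS/d

From the Monod/SRT balance for a CMAS, S = K_s·(1+k_d θ_c)/[θ_c·(Y k − k_d) − 1] = 16.5 × (1 + 0.0503 × 20.9) / [20.9 × (0.701 × 9.23 − 0.0503) − 1] = 33.85 / 133.2 = 0.2541 mg/L.
Correct the yield for decay: Y_obs = Y/(1 + k_d θ_c) = 0.701 / (1 + 0.0503 × 20.9) = 0.701 / 2.051 = 0.3417.
ΔS = 1430 − 0.254 = 1430 mg/L, so the substrate removal rate is 2490 × 1430/1000 = 3560 kg BOD₅/d.
P_X = Y_obs · Q(S₀ − S) = 0.3417 × 3560 = 1217 kg VSS/d.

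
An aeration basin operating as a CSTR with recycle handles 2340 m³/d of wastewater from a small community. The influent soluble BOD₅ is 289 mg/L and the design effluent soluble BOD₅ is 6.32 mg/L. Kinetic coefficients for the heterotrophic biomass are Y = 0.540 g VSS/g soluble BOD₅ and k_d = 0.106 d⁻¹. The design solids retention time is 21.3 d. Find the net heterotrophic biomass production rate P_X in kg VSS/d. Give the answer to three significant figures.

Correct the yield for decay: Y_obs = Y/(1 + k_d θ_c) = 0.540 / (1 + 0.106 × 21.3) = 0.540 / 3.258 = 0.1658.
Mass of soluble BOD₅ removed per day: Q(S₀ − S) = 2340 × 282.7 g/m³ = 661.5 kg/d.
P_X = Y_obs · Q(S₀ − S) = 0.1658 × 661.5 = 109.6 kg VSS/d.

P_X ≈ 110 kg VSS/d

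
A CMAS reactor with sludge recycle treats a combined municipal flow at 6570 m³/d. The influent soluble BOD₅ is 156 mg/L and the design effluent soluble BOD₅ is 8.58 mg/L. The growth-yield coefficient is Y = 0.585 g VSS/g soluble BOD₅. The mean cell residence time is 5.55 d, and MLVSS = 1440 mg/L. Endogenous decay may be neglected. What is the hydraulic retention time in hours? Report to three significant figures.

Biomass mass balance (decay neglected): V·X = Y·Q·(S₀ − S)·θ_c, so V = 0.585 × 6570 × (156 − 8.58) × 5.55 / 1440 = 2184 m³.
τ = V/Q = 2184/6570 = 0.3324 d, or 7.977 h.

τ ≈ 7.98 h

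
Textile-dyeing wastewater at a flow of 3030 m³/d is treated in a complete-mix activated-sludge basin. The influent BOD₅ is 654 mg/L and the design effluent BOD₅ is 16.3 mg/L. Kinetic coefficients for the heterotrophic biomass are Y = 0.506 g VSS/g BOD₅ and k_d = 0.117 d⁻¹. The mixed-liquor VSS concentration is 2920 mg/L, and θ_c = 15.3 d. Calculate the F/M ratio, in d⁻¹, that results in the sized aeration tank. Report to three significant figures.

Steady-state biomass mass balance: V·X·(1 + k_d·θ_c) = Y·Q·(S₀ − S)·θ_c, so V = 0.506 × 3030 × (654 − 16.3) × 15.3 / [2920 × (1 + 0.117 × 15.3)] = 1.5×10^7 / 8147 = 1836 m³.
F/M = Q·S₀ / (V·X) = 3030 × 654 / (1836 × 2920) = 0.3696 g BOD₅·(g VSS·d)⁻¹.

F/M ≈ 0.370 d⁻¹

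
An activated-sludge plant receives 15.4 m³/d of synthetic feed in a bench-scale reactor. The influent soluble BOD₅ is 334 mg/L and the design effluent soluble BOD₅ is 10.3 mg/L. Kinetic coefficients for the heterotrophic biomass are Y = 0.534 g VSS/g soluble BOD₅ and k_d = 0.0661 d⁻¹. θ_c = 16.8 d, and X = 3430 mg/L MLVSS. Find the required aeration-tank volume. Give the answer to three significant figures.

From the SRT design equation V = Y Q (S₀−S) θ_c / [X (1 + k_d θ_c)] = 0.534 × 15.4 × (334 − 10.3) × 16.8 / [3430 × (1 + 0.0661 × 16.8)] = 4.47×10^4 / 7239 = 6.178 m³.

V ≈ 6.18 m³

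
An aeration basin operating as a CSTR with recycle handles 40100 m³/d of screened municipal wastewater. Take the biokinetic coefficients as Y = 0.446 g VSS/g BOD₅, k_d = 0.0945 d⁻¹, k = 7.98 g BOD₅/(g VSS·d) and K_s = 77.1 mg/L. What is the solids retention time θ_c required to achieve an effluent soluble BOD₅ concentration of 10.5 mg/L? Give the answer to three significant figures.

From 1/θ_c = Y·k·S/(K_s + S) − k_d: Y·k·S/(K_s+S) = 0.446 × 7.98 × 10.5 / (77.1 + 10.5) = 0.4266 d⁻¹.
1/θ_c = 0.4266 − 0.0945 = 0.3321 d⁻¹, so θ_c = 3.011 d.

θ_c ≈ 3.01 d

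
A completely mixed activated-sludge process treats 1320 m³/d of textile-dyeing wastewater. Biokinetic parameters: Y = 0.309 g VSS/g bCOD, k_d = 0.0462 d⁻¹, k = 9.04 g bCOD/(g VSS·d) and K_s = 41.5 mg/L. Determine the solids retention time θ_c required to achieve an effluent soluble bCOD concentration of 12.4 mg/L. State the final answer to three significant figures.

From 1/θ_c = Y·k·S/(K_s + S) − k_d: Y·k·S/(K_s+S) = 0.309 × 9.04 × 12.4 / (41.5 + 12.4) = 0.6426 d⁻¹.
θ_c = 1/(μ − k_d) = 1/(0.6426 − 0.0462) = 1/0.5964 = 1.677 d.

θ_c ≈ 1.68 d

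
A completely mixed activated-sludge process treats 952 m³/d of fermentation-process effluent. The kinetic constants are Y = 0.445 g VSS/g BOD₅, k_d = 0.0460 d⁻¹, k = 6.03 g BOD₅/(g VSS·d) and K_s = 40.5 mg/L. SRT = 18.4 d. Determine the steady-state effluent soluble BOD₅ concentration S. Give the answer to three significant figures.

S ≈ 1.57 mg/L

For a completely mixed reactor with recycle the Lawrence–McCarty relation gives S = K_s·(1 + k_d·θ_c) / [θ_c·(Y·k − k_d) − 1] = 40.5 × (1 + 0.0460 × 18.4) / [18.4 × (0.445 × 6.03 − 0.0460) − 1] = 74.78 / 47.53 = 1.573 mg/L.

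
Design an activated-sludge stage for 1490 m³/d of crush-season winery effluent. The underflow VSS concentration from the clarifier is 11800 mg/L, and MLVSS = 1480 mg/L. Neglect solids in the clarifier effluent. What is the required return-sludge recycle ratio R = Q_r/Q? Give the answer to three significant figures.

R ≈ 0.143

Mass balance around the secondary clarifier (neglecting effluent solids): R = X / (X_r − X) = 1480 / (11800 − 1480) = 0.1434.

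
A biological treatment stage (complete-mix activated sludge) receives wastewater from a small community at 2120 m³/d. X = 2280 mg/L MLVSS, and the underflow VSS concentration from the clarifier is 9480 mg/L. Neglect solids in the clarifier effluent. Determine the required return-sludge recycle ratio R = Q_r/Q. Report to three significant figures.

R = Q_r/Q = X/(X_r − X) = 2280 / (9480 − 2280) = 0.3167.

R ≈ 0.317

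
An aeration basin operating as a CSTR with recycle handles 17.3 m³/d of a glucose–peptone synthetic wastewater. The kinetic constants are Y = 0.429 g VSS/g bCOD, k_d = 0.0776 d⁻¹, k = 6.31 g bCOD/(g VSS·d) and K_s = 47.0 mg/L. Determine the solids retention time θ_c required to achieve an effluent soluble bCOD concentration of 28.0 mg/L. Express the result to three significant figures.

θ_c ≈ 1.07 d

From 1/θ_c = Y·k·S/(K_s + S) − k_d: Y·k·S/(K_s+S) = 0.429 × 6.31 × 28.0 / (47.0 + 28.0) = 1.011 d⁻¹.
θ_c = 1/(μ − k_d) = 1/(1.011 − 0.0776) = 1/0.9330 = 1.072 d.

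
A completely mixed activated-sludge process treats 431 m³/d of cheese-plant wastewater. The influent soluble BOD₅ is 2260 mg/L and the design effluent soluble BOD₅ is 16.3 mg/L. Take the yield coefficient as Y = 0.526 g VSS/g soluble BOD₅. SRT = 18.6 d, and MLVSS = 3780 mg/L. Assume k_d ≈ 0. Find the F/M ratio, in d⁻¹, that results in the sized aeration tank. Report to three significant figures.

F/M ≈ 0.103 d⁻¹

Biomass mass balance (decay neglected): V·X = Y·Q·(S₀ − S)·θ_c, so V = 0.526 × 431 × (2260 − 16.3) × 18.6 / 3780 = 2503 m³.
F/M = applied load / biomass = Q·S₀/(V·X) = 431 × 2260 / (2503 × 3780) = 0.1030 d⁻¹.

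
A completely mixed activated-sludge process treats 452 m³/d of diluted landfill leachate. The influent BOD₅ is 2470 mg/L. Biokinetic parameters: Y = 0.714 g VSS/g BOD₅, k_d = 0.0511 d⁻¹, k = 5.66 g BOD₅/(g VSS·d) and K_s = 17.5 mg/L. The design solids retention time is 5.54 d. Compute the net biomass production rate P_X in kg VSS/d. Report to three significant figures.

P_X ≈ 621 kg VSS/d

Effluent substrate depends only on kinetics and SRT: S = K_s(1 + k_d θ_c) / [θ_c(Yk − k_d) − 1] = 17.5 × (1 + 0.0511 × 5.54) / [5.54 × (0.714 × 5.66 − 0.0511) − 1] = 22.45 / 21.11 = 1.064 mg/L.
Observed yield with endogenous decay: Y_obs = Y / (1 + k_d·θ_c) = 0.714 / (1 + 0.0511 × 5.54) = 0.714 / 1.283 = 0.5565 g VSS/g BOD₅.
ΔS = 2470 − 1.06 = 2469 mg/L, so the substrate removal rate is 452 × 2469/1000 = 1116 kg BOD₅/d.
So the net sludge growth is P_X = 0.5565 × 1116 = 621.0 kg VSS/d.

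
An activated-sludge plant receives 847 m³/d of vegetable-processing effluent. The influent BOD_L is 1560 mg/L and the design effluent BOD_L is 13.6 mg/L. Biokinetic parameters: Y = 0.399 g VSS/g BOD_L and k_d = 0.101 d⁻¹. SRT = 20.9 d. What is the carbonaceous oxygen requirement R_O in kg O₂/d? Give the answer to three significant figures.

Observed yield with endogenous decay: Y_obs = Y / (1 + k_d·θ_c) = 0.399 / (1 + 0.101 × 20.9) = 0.399 / 3.111 = 0.1283 g VSS/g BOD_L.
Q·(S₀ − S) = 847 × (1560 − 13.6) × 10⁻³ = 1310 kg/d removed.
Biomass synthesised: P_X = Y_obs × 1310 = 168.0 kg VSS/d.
R_O = Q·(S₀ − S) − 1.42·P_X = 1310 − 1.42 × 168.0 = 1071 kg O₂/d.

R_O ≈ 1070 kg O₂/d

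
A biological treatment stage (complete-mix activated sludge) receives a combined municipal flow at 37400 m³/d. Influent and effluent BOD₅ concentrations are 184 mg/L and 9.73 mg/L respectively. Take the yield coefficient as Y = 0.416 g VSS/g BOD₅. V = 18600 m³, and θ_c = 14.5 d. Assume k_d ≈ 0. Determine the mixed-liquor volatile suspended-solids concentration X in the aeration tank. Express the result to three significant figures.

X ≈ 2110 mg/L

From V·X = Y·Q·(S₀ − S)·θ_c (decay neglected): X = 0.416 × 37400 × (184 − 9.73) × 14.5 / 18600 = 2114 mg/L.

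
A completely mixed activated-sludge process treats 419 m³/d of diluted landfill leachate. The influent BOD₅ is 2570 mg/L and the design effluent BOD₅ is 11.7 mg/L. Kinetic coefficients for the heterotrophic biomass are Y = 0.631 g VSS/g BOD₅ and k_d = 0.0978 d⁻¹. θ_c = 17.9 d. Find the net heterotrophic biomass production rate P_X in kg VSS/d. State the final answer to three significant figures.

P_X ≈ 246 kg VSS/d

Correct the yield for decay: Y_obs = Y/(1 + k_d θ_c) = 0.631 / (1 + 0.0978 × 17.9) = 0.631 / 2.751 = 0.2294.
ΔS = 2570 − 11.7 = 2558 mg/L, so the substrate removal rate is 419 × 2558/1000 = 1072 kg BOD₅/d.
Net biomass production P_X = Y_obs × Q·(S₀ − S) = 0.2294 × 1072 = 245.9 kg VSS/d.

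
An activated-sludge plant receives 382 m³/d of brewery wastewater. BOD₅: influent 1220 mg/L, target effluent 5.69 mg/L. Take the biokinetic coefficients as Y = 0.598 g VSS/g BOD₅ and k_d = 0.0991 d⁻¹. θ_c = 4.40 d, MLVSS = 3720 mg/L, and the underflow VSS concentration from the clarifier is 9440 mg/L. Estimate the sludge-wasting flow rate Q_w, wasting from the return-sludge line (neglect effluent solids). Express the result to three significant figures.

From the SRT design equation V = Y Q (S₀−S) θ_c / [X (1 + k_d θ_c)] = 0.598 × 382 × (1220 − 5.69) × 4.40 / [3720 × (1 + 0.0991 × 4.40)] = 1.22×10^6 / 5342 = 228.5 m³.
Q_w = (V·X)/(θ_c X_r) = 228.5 × 3720 / (4.40 × 9440) = 20.46 m³/d.

Q_w ≈ 20.5 m³/d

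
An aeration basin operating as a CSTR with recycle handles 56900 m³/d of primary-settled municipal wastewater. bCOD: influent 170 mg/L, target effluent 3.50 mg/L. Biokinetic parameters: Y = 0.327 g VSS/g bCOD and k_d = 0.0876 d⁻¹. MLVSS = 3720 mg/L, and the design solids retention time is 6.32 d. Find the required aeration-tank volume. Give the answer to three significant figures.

Rearranging the biomass balance for a CMAS with decay, V = Y·Q·ΔS·θ_c / [X·(1+k_d θ_c)] = 0.327 × 56900 × (170 − 3.50) × 6.32 / [3720 × (1 + 0.0876 × 6.32)] = 1.96×10^7 / 5780 = 3388 m³.

V ≈ 3390 m³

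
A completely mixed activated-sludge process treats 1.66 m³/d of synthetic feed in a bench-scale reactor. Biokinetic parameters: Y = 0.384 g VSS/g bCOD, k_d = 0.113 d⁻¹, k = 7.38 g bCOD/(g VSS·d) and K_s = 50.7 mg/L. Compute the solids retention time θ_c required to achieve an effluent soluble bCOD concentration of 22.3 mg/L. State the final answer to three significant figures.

Specific growth rate at S = 22.3 mg/L: μ = YkS/(K_s+S) = 0.384·7.38·22.3/(50.7+22.3) = 0.8657 d⁻¹.
Then 1/θ_c = μ − k_d = 0.8657 − 0.113 = 0.7527 d⁻¹, giving θ_c = 1.329 d.

θ_c ≈ 1.33 d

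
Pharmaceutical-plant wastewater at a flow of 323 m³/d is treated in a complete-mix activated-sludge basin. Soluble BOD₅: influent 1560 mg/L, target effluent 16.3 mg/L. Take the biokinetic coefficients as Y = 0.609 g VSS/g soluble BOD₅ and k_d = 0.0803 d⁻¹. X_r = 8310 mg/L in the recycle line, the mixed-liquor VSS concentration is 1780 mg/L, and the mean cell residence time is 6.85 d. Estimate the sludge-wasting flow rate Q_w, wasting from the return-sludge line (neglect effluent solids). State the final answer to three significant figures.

Q_w ≈ 23.6 m³/d

Steady-state biomass mass balance: V·X·(1 + k_d·θ_c) = Y·Q·(S₀ − S)·θ_c, so V = 0.609 × 323 × (1560 − 16.3) × 6.85 / [1780 × (1 + 0.0803 × 6.85)] = 2.08×10^6 / 2759 = 753.9 m³.
Wasting from the return line (neglecting effluent solids): Q_w = V·X / (θ_c·X_r) = 753.9 × 1780 / (6.85 × 8310) = 23.57 m³/d.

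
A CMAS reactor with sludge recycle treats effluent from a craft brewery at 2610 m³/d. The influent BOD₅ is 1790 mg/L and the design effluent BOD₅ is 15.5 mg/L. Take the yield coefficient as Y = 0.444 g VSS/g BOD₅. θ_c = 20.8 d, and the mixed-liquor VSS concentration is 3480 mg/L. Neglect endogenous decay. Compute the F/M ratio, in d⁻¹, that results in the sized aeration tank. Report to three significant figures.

V·X = Y·Q·ΔS·θ_c gives V = 0.444 × 2610 × (1790 − 15.5) × 20.8 / 3480 = 12291 m³.
Food-to-microorganism ratio F/M = Q S₀ / (V X) = 2610 × 1790 / (12291 × 3480) = 0.1092 d⁻¹.

F/M ≈ 0.109 d⁻¹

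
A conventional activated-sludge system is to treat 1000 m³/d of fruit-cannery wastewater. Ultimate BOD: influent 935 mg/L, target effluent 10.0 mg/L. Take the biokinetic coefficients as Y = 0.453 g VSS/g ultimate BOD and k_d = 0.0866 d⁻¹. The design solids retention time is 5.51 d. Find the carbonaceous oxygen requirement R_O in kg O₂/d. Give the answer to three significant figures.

The observed yield is Y_obs = Y/(1 + k_d·θ_c) = 0.453 / (1 + 0.0866 × 5.51) = 0.453 / 1.477 = 0.3067 g VSS per g ultimate BOD removed.
Mass of ultimate BOD removed per day: Q(S₀ − S) = 1000 × 925.0 g/m³ = 925.0 kg/d.
P_X = Y_obs·Q·(S₀ − S) = 0.3067 × 925.0 = 283.7 kg VSS/d.
R_O = Q·(S₀ − S) − 1.42·P_X = 925.0 − 1.42 × 283.7 = 522.2 kg O₂/d.

R_O ≈ 522 kg O₂/d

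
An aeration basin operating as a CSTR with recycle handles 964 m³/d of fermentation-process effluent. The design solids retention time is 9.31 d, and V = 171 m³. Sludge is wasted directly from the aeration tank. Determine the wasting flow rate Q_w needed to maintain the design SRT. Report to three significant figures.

With mixed-liquor wasting, θ_c = V/Q_w, so Q_w = V/θ_c = 171.0/9.31 = 18.37 m³/d.

Q_w ≈ 18.4 m³/d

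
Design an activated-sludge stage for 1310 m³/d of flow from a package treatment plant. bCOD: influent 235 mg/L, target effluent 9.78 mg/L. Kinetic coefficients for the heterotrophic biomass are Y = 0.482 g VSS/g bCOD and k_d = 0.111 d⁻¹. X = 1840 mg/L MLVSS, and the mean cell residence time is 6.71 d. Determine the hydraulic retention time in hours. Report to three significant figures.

τ ≈ 5.45 h

Rearranging the biomass balance for a CMAS with decay, V = Y·Q·ΔS·θ_c / [X·(1+k_d θ_c)] = 0.482 × 1310 × (235 − 9.78) × 6.71 / [1840 × (1 + 0.111 × 6.71)] = 9.54×10^5 / 3210 = 297.2 m³.
HRT = V/Q = 297.2 m³ / 1310 m³·d⁻¹ = 0.2269 d × 24 = 5.445 h.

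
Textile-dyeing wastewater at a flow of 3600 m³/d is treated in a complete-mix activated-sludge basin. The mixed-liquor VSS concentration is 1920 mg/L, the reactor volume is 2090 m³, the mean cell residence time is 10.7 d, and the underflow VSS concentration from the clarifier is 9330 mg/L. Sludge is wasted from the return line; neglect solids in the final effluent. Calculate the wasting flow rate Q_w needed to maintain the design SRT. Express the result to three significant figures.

Q_w ≈ 40.2 m³/d

Wasting from the return line (neglecting effluent solids): Q_w = V·X / (θ_c·X_r) = 2090 × 1920 / (10.7 × 9330) = 40.20 m³/d.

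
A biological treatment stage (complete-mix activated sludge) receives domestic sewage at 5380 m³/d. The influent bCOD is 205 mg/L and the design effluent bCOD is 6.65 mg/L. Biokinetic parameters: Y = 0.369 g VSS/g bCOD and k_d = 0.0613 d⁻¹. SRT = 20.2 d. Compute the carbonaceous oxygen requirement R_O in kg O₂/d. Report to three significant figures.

Observed yield with endogenous decay: Y_obs = Y / (1 + k_d·θ_c) = 0.369 / (1 + 0.0613 × 20.2) = 0.369 / 2.238 = 0.1649 g VSS/g bCOD.
Q·(S₀ − S) = 5380 × (205 − 6.65) × 10⁻³ = 1067 kg/d removed.
Net sludge production P_X = 0.1649 × 1067 = 175.9 kg VSS/d.
R_O = Q·(S₀ − S) − 1.42·P_X = 1067 − 1.42 × 175.9 = 817.3 kg O₂/d.

R_O ≈ 817 kg O₂/d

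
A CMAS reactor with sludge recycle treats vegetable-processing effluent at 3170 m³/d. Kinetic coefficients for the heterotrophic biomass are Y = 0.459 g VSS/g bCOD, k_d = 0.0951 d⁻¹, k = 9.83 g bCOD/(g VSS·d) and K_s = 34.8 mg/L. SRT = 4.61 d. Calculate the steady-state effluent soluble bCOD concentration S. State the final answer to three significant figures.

S ≈ 2.59 mg/L

From the Monod/SRT balance for a CMAS, S = K_s·(1+k_d θ_c)/[θ_c·(Y k − k_d) − 1] = 34.8 × (1 + 0.0951 × 4.61) / [4.61 × (0.459 × 9.83 − 0.0951) − 1] = 50.06 / 19.36 = 2.585 mg/L.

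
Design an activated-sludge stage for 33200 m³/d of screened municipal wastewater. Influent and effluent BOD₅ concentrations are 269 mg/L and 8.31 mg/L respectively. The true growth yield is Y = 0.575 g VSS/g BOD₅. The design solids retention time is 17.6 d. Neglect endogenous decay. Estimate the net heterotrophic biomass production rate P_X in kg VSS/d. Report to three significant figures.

No decay correction is needed, so Y_obs = Y = 0.575.
Q·(S₀ − S) = 33200 × (269 − 8.31) × 10⁻³ = 8655 kg/d removed.
P_X = Y_obs · Q(S₀ − S) = 0.5750 × 8655 = 4977 kg VSS/d.

P_X ≈ 4980 kg VSS/d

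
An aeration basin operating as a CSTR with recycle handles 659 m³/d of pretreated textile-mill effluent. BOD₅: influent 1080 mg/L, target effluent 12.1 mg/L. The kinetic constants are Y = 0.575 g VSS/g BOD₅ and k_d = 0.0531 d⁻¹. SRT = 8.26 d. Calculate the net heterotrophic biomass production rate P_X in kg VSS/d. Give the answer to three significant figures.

Correct the yield for decay: Y_obs = Y/(1 + k_d θ_c) = 0.575 / (1 + 0.0531 × 8.26) = 0.575 / 1.439 = 0.3997.
Q·(S₀ − S) = 659 × (1080 − 12.1) × 10⁻³ = 703.7 kg/d removed.
P_X = Y_obs · Q(S₀ − S) = 0.3997 × 703.7 = 281.3 kg VSS/d.

P_X ≈ 281 kg VSS/d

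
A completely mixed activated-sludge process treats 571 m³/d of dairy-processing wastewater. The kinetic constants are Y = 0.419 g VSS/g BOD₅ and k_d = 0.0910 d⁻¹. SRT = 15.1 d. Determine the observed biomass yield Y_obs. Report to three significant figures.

Y_obs ≈ 0.176 g VSS/g BOD₅

Observed yield with endogenous decay: Y_obs = Y / (1 + k_d·θ_c) = 0.419 / (1 + 0.0910 × 15.1) = 0.419 / 2.374 = 0.1765 g VSS/g BOD₅.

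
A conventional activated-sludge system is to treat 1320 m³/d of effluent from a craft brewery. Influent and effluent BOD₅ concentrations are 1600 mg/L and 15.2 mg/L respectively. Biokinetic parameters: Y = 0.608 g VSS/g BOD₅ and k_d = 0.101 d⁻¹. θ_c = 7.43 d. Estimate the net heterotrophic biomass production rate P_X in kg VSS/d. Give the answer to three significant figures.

P_X ≈ 727 kg VSS/d

Y_obs = Y / (1 + k_d θ_c) = 0.608 / (1 + 0.101 × 7.43) = 0.608 / 1.750 = 0.3473.
Substrate removed = Q·(S₀ − S) = 1320 m³/d × (1600 − 15.2) g/m³ = 2.09×10^6 g/d = 2092 kg/d.
P_X = Y_obs · Q(S₀ − S) = 0.3473 × 2092 = 726.6 kg VSS/d.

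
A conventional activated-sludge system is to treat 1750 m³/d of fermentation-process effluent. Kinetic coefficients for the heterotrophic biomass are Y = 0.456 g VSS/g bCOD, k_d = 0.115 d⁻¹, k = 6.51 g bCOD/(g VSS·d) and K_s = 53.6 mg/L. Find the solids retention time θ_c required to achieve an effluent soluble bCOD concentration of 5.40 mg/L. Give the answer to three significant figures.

θ_c ≈ 6.38 d

From 1/θ_c = Y·k·S/(K_s + S) − k_d: Y·k·S/(K_s+S) = 0.456 × 6.51 × 5.40 / (53.6 + 5.40) = 0.2717 d⁻¹.
1/θ_c = 0.2717 − 0.115 = 0.1567 d⁻¹, so θ_c = 6.382 d.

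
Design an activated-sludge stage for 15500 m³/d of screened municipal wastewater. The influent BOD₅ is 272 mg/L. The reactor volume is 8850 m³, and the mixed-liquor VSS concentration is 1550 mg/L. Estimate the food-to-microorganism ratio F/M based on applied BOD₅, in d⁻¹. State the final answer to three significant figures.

F/M ≈ 0.307 d⁻¹

F/M = Q·S₀ / (V·X) = 15500 × 272 / (8850 × 1550) = 0.3073 g BOD₅·(g VSS·d)⁻¹.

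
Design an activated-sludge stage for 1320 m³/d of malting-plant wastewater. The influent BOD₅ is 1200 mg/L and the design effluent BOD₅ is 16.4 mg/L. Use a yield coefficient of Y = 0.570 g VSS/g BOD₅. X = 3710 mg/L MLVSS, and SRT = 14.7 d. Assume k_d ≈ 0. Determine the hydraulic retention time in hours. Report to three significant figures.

Biomass mass balance (decay neglected): V·X = Y·Q·(S₀ − S)·θ_c, so V = 0.570 × 1320 × (1200 − 16.4) × 14.7 / 3710 = 3529 m³.
τ = V/Q = 3529/1320 = 2.673 d, or 64.16 h.

τ ≈ 64.2 h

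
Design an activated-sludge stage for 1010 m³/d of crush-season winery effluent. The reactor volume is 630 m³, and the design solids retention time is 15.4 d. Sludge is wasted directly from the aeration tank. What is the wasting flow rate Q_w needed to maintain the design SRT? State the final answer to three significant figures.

Q_w ≈ 40.9 m³/d

With mixed-liquor wasting, θ_c = V/Q_w, so Q_w = V/θ_c = 630.0/15.4 = 40.91 m³/d.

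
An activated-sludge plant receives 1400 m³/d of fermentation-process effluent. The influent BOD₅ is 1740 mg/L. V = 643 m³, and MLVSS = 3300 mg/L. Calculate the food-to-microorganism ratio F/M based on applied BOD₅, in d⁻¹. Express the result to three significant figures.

F/M ≈ 1.15 d⁻¹

F/M = Q·S₀ / (V·X) = 1400 × 1740 / (643.0 × 3300) = 1.148 g BOD₅·(g VSS·d)⁻¹.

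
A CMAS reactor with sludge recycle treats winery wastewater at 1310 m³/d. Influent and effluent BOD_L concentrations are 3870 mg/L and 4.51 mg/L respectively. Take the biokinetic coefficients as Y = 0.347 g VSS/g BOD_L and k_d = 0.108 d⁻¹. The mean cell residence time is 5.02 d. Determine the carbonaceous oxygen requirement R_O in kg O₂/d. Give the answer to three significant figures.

R_O ≈ 3450 kg O₂/d

Correct the yield for decay: Y_obs = Y/(1 + k_d θ_c) = 0.347 / (1 + 0.108 × 5.02) = 0.347 / 1.542 = 0.2250.
Substrate removed = Q·(S₀ − S) = 1310 m³/d × (3870 − 4.51) g/m³ = 5.06×10^6 g/d = 5064 kg/d.
Net sludge production P_X = 0.2250 × 5064 = 1139 kg VSS/d.
Carbonaceous O₂ demand = substrate oxidised − cell-mass equivalent = 5064 − 1.42 × 1139 = 3446 kg O₂/d.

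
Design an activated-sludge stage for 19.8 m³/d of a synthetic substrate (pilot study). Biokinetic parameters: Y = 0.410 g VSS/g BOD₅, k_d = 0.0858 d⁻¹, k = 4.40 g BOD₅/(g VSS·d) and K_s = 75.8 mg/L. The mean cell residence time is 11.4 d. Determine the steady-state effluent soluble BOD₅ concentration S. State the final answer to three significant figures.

S ≈ 8.07 mg/L

From the Monod/SRT balance for a CMAS, S = K_s·(1+k_d θ_c)/[θ_c·(Y k − k_d) − 1] = 75.8 × (1 + 0.0858 × 11.4) / [11.4 × (0.410 × 4.40 − 0.0858) − 1] = 149.9 / 18.59 = 8.067 mg/L.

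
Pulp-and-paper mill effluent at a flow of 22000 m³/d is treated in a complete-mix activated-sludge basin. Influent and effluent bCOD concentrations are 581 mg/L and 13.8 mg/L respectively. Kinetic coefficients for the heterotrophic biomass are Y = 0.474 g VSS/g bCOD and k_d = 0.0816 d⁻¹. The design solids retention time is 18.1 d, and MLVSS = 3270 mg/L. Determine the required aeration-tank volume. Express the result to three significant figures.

Rearranging the biomass balance for a CMAS with decay, V = Y·Q·ΔS·θ_c / [X·(1+k_d θ_c)] = 0.474 × 22000 × (581 − 13.8) × 18.1 / [3270 × (1 + 0.0816 × 18.1)] = 1.07×10^8 / 8100 = 13217 m³.

V ≈ 13200 m³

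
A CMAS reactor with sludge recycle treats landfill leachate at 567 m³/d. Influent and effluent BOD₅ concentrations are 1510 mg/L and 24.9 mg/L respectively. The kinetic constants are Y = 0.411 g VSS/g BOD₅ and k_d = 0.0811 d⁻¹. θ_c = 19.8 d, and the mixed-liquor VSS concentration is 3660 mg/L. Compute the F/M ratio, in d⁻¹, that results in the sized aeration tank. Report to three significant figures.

Steady-state biomass mass balance: V·X·(1 + k_d·θ_c) = Y·Q·(S₀ − S)·θ_c, so V = 0.411 × 567 × (1510 − 24.9) × 19.8 / [3660 × (1 + 0.0811 × 19.8)] = 6.85×10^6 / 9537 = 718.5 m³.
F/M = Q·S₀ / (V·X) = 567 × 1510 / (718.5 × 3660) = 0.3256 g BOD₅·(g VSS·d)⁻¹.

F/M ≈ 0.326 d⁻¹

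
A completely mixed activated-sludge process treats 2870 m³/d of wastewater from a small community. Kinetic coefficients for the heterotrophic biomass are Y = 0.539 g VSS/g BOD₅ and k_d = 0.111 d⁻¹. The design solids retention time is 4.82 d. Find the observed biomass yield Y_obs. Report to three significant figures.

Y_obs ≈ 0.351 g VSS/g BOD₅

Y_obs = Y / (1 + k_d θ_c) = 0.539 / (1 + 0.111 × 4.82) = 0.539 / 1.535 = 0.3511.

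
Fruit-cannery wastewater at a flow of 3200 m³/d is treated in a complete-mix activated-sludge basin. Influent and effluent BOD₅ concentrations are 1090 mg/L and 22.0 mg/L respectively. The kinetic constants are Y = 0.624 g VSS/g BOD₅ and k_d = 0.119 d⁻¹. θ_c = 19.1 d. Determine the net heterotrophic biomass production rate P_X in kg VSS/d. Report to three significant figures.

Y_obs = Y / (1 + k_d θ_c) = 0.624 / (1 + 0.119 × 19.1) = 0.624 / 3.273 = 0.1907.
Mass of BOD₅ removed per day: Q(S₀ − S) = 3200 × 1068 g/m³ = 3418 kg/d.
So the net sludge growth is P_X = 0.1907 × 3418 = 651.6 kg VSS/d.

P_X ≈ 652 kg VSS/d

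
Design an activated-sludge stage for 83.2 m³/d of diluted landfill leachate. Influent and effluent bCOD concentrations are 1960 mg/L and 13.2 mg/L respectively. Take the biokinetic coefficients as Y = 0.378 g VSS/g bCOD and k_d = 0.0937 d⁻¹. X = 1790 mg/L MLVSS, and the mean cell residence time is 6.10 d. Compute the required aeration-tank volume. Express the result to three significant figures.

V ≈ 133 m³

Steady-state biomass mass balance: V·X·(1 + k_d·θ_c) = Y·Q·(S₀ − S)·θ_c, so V = 0.378 × 83.2 × (1960 − 13.2) × 6.10 / [1790 × (1 + 0.0937 × 6.10)] = 3.73×10^5 / 2813 = 132.8 m³.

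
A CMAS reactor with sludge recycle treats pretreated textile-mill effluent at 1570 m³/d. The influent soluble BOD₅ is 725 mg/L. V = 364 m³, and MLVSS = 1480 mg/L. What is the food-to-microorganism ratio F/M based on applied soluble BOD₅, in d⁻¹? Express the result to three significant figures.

F/M ≈ 2.11 d⁻¹

Food-to-microorganism ratio F/M = Q S₀ / (V X) = 1570 × 725 / (364.0 × 1480) = 2.113 d⁻¹.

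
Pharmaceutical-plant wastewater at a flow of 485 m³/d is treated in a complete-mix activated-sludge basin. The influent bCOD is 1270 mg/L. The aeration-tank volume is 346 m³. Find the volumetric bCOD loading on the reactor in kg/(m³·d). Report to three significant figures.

L_v = Q S₀ / V = 485 × 1270 × 10⁻³ / 346.0 = 1.780 kg/(m³·d).

L_v ≈ 1.78 kg bCOD/(m³·d)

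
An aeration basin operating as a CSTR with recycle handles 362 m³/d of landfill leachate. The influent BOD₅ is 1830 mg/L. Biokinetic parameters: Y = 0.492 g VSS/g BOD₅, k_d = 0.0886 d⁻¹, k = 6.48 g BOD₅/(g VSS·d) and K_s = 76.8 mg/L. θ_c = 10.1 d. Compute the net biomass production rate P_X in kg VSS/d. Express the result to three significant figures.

P_X ≈ 172 kg VSS/d

From the Monod/SRT balance for a CMAS, S = K_s·(1+k_d θ_c)/[θ_c·(Y k − k_d) − 1] = 76.8 × (1 + 0.0886 × 10.1) / [10.1 × (0.492 × 6.48 − 0.0886) − 1] = 145.5 / 30.31 = 4.802 mg/L.
The observed yield is Y_obs = Y/(1 + k_d·θ_c) = 0.492 / (1 + 0.0886 × 10.1) = 0.492 / 1.895 = 0.2596 g VSS per g BOD₅ removed.
Substrate removed = Q·(S₀ − S) = 362 m³/d × (1830 − 4.80) g/m³ = 6.61×10^5 g/d = 660.7 kg/d.
So the net sludge growth is P_X = 0.2596 × 660.7 = 171.6 kg VSS/d.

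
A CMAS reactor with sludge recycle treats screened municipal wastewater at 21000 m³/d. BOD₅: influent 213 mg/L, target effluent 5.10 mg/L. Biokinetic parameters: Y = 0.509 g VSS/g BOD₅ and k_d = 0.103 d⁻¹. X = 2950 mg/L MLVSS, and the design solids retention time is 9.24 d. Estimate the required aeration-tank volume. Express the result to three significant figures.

V ≈ 3570 m³

From the SRT design equation V = Y Q (S₀−S) θ_c / [X (1 + k_d θ_c)] = 0.509 × 21000 × (213 − 5.10) × 9.24 / [2950 × (1 + 0.103 × 9.24)] = 2.05×10^7 / 5758 = 3566 m³.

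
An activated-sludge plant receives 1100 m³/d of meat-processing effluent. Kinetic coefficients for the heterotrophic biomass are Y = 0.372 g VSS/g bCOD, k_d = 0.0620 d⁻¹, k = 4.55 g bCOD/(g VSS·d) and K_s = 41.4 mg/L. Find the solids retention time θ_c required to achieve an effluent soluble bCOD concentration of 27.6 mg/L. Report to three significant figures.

θ_c ≈ 1.63 d

At the target effluent, Y k S/(K_s+S) = 0.372×4.55×27.6/69.00 = 0.6770 d⁻¹.
1/θ_c = 0.6770 − 0.0620 = 0.6150 d⁻¹, so θ_c = 1.626 d.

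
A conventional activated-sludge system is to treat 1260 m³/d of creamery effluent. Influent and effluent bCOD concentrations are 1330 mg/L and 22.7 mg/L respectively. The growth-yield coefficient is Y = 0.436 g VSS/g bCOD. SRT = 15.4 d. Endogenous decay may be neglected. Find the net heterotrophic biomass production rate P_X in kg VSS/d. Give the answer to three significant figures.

P_X ≈ 718 kg VSS/d

No decay correction is needed, so Y_obs = Y = 0.436.
Substrate removed = Q·(S₀ − S) = 1260 m³/d × (1330 − 22.7) g/m³ = 1.65×10^6 g/d = 1647 kg/d.
P_X = Y_obs · Q(S₀ − S) = 0.4360 × 1647 = 718.2 kg VSS/d.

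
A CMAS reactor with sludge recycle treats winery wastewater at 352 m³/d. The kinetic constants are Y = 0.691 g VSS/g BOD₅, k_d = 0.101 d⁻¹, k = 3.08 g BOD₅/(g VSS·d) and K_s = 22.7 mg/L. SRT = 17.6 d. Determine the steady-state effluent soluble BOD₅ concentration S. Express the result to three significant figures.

Effluent substrate depends only on kinetics and SRT: S = K_s(1 + k_d θ_c) / [θ_c(Yk − k_d) − 1] = 22.7 × (1 + 0.101 × 17.6) / [17.6 × (0.691 × 3.08 − 0.101) − 1] = 63.05 / 34.68 = 1.818 mg/L.

S ≈ 1.82 mg/L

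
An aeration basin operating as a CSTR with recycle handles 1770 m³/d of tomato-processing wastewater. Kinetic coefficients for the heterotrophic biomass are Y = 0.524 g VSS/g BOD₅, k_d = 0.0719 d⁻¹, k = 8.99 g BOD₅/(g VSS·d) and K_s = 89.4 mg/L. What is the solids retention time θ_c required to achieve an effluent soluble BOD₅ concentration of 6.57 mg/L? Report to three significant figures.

Specific growth rate at S = 6.57 mg/L: μ = YkS/(K_s+S) = 0.524·8.99·6.57/(89.4+6.57) = 0.3225 d⁻¹.
1/θ_c = 0.3225 − 0.0719 = 0.2506 d⁻¹, so θ_c = 3.991 d.

θ_c ≈ 3.99 d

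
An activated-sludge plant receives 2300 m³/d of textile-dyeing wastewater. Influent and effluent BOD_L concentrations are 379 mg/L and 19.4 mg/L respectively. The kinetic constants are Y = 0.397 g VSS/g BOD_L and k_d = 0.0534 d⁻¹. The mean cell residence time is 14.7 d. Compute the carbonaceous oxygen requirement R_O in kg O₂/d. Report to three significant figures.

The observed yield is Y_obs = Y/(1 + k_d·θ_c) = 0.397 / (1 + 0.0534 × 14.7) = 0.397 / 1.785 = 0.2224 g VSS per g BOD_L removed.
Substrate removed = Q·(S₀ − S) = 2300 m³/d × (379 − 19.4) g/m³ = 8.27×10^5 g/d = 827.1 kg/d.
Biomass synthesised: P_X = Y_obs × 827.1 = 184.0 kg VSS/d.
R_O = Q·ΔS − 1.42 P_X = 827.1 − 261.2 = 565.9 kg O₂/d.

R_O ≈ 566 kg O₂/d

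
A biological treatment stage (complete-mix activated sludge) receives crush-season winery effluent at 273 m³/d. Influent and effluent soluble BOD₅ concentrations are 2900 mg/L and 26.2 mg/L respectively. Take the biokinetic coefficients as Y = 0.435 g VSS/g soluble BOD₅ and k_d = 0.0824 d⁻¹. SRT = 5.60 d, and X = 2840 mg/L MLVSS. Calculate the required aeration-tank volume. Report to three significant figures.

Steady-state biomass mass balance: V·X·(1 + k_d·θ_c) = Y·Q·(S₀ − S)·θ_c, so V = 0.435 × 273 × (2900 − 26.2) × 5.60 / [2840 × (1 + 0.0824 × 5.60)] = 1.91×10^6 / 4150 = 460.5 m³.

V ≈ 460 m³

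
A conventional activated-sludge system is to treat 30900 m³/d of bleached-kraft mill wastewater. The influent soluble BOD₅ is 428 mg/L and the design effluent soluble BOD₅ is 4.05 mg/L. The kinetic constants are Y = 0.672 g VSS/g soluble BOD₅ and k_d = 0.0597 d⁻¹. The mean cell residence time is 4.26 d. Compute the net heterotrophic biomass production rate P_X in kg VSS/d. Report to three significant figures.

The observed yield is Y_obs = Y/(1 + k_d·θ_c) = 0.672 / (1 + 0.0597 × 4.26) = 0.672 / 1.254 = 0.5357 g VSS per g soluble BOD₅ removed.
Substrate removed = Q·(S₀ − S) = 30900 m³/d × (428 − 4.05) g/m³ = 1.31×10^7 g/d = 13100 kg/d.
So the net sludge growth is P_X = 0.5357 × 13100 = 7018 kg VSS/d.

P_X ≈ 7020 kg VSS/d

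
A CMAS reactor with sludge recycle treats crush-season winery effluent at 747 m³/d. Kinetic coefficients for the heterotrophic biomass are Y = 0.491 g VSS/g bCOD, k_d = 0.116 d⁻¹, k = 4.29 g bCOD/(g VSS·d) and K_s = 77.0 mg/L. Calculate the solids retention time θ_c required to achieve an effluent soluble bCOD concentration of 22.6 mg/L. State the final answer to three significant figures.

θ_c ≈ 2.76 d

At the target effluent, Y k S/(K_s+S) = 0.491×4.29×22.6/99.60 = 0.4780 d⁻¹.
Then 1/θ_c = μ − k_d = 0.4780 − 0.116 = 0.3620 d⁻¹, giving θ_c = 2.763 d.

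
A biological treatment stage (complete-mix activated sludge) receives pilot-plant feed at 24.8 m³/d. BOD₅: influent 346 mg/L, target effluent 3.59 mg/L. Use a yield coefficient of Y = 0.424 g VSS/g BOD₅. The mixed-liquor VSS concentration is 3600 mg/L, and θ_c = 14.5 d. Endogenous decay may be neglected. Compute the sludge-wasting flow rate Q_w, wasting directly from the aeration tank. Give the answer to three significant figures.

With k_d = 0 the design equation reduces to V = Y Q (S₀−S) θ_c / X = 0.424 × 24.8 × (346 − 3.59) × 14.5 / 3600 = 14.50 m³.
Wasting from the aeration tank: Q_w = V / θ_c = 14.50 / 14.5 = 1.000 m³/d.

Q_w ≈ 1.00 m³/d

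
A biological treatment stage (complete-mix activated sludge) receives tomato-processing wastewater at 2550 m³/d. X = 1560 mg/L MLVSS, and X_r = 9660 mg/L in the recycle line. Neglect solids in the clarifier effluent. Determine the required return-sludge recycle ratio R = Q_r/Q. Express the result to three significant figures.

R ≈ 0.193

Solids balance on the clarifier gives (1+R)X = R·X_r, so R = X/(X_r − X) = 1560 / (9660 − 1560) = 0.1926.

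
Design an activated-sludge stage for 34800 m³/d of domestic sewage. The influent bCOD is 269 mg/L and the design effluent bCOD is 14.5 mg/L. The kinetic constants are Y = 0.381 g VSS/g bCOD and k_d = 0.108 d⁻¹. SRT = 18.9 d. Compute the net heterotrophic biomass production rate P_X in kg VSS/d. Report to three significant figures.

Y_obs = Y / (1 + k_d θ_c) = 0.381 / (1 + 0.108 × 18.9) = 0.381 / 3.041 = 0.1253.
ΔS = 269 − 14.5 = 254.5 mg/L, so the substrate removal rate is 34800 × 254.5/1000 = 8857 kg bCOD/d.
P_X = Y_obs · Q(S₀ − S) = 0.1253 × 8857 = 1110 kg VSS/d.

P_X ≈ 1110 kg VSS/d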